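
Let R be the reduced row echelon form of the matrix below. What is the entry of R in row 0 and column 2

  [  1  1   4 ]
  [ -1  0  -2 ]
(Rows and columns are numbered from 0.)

2

ρ2 -> ρ2 + ρ1
  [ 1  1  4 ]
  [ 0  1  2 ]
ρ1 -> ρ1 − ρ2
  [ 1  0  2 ]
  [ 0  1  2 ]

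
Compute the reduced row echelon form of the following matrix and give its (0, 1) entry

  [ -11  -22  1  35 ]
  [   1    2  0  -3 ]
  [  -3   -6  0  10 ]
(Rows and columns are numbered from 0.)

2

Multiply R1 by -1/11.
  [  1   2  -1/11  -35/11 ]
  [  1   2      0      -3 ]
  [ -3  -6      0      10 ]
Subtract R1 from R2.
  [  1   2  -1/11  -35/11 ]
  [  0   0   1/11    2/11 ]
  [ -3  -6      0      10 ]
Add 3 times R1 to R3.
  [ 1  2  -1/11  -35/11 ]
  [ 0  0   1/11    2/11 ]
  [ 0  0  -3/11    5/11 ]
Multiply R2 by 11.
  [ 1  2  -1/11  -35/11 ]
  [ 0  0      1       2 ]
  [ 0  0  -3/11    5/11 ]
Add 3/11 times R2 to R3.
  [ 1  2  -1/11  -35/11 ]
  [ 0  0      1       2 ]
  [ 0  0      0       1 ]
Subtract 2 times R3 from R2.
  [ 1  2  -1/11  -35/11 ]
  [ 0  0      1       0 ]
  [ 0  0      0       1 ]
Add 35/11 times R3 to R1.
  [ 1  2  -1/11  0 ]
  [ 0  0      1  0 ]
  [ 0  0      0  1 ]
Add 1/11 times R2 to R1.
  [ 1  2  0  0 ]
  [ 0  0  1  0 ]
  [ 0  0  0  1 ]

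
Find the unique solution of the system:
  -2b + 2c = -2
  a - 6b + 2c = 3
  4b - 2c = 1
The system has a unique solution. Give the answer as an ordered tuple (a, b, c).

Form the augmented matrix and row-reduce:
  [ 0  -2   2  |  -2 ]
  [ 1  -6   2  |   3 ]
  [ 0   4  -2  |   1 ]
ρ1 <=> ρ2
  [ 1  -6   2  |   3 ]
  [ 0  -2   2  |  -2 ]
  [ 0   4  -2  |   1 ]
ρ2 := -1/2·ρ2
  [ 1  -6   2  |  3 ]
  [ 0   1  -1  |  1 ]
  [ 0   4  -2  |  1 ]
ρ3 := ρ3 − 4·ρ2
  [ 1  -6   2  |   3 ]
  [ 0   1  -1  |   1 ]
  [ 0   0   2  |  -3 ]
ρ3 := 1/2·ρ3
  [ 1  -6   2  |     3 ]
  [ 0   1  -1  |     1 ]
  [ 0   0   1  |  -3/2 ]
ρ2 := ρ2 + ρ3
  [ 1  -6  2  |     3 ]
  [ 0   1  0  |  -1/2 ]
  [ 0   0  1  |  -3/2 ]
ρ1 := ρ1 − 2·ρ3
  [ 1  -6  0  |     6 ]
  [ 0   1  0  |  -1/2 ]
  [ 0   0  1  |  -3/2 ]
ρ1 := ρ1 + 6·ρ2
  [ 1  0  0  |     3 ]
  [ 0  1  0  |  -1/2 ]
  [ 0  0  1  |  -3/2 ]
Reading off the last column: a = 3, b = -1/2, c = -3/2.

(3, -1/2, -3/2)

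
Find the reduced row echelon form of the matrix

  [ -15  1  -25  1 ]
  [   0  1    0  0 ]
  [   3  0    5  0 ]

r1 ← -1/15·r1
  [ 1  -1/15  5/3  -1/15 ]
  [ 0      1    0      0 ]
  [ 3      0    5      0 ]
r3 ← r3 − 3·r1
  [ 1  -1/15  5/3  -1/15 ]
  [ 0      1    0      0 ]
  [ 0    1/5    0    1/5 ]
r3 ← r3 − 1/5·r2
  [ 1  -1/15  5/3  -1/15 ]
  [ 0      1    0      0 ]
  [ 0      0    0    1/5 ]
r3 ← 5·r3
  [ 1  -1/15  5/3  -1/15 ]
  [ 0      1    0      0 ]
  [ 0      0    0      1 ]
r1 ← r1 + 1/15·r3
  [ 1  -1/15  5/3  0 ]
  [ 0      1    0  0 ]
  [ 0      0    0  1 ]
r1 ← r1 + 1/15·r2
  [ 1  0  5/3  0 ]
  [ 0  1    0  0 ]
  [ 0  0    0  1 ]

[[1, 0, 5/3, 0], [0, 1, 0, 0], [0, 0, 0, 1]]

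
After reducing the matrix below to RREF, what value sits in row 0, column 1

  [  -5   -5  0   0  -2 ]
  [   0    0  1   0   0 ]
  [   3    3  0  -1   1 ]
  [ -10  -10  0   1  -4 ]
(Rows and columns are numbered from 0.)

Multiply R1 by -1/5.
  [   1    1  0   0  2/5 ]
  [   0    0  1   0    0 ]
  [   3    3  0  -1    1 ]
  [ -10  -10  0   1   -4 ]
Subtract 3 times R1 from R3.
  [   1    1  0   0   2/5 ]
  [   0    0  1   0     0 ]
  [   0    0  0  -1  -1/5 ]
  [ -10  -10  0   1    -4 ]
Add 10 times R1 to R4.
  [ 1  1  0   0   2/5 ]
  [ 0  0  1   0     0 ]
  [ 0  0  0  -1  -1/5 ]
  [ 0  0  0   1     0 ]
Multiply R3 by -1.
  [ 1  1  0  0  2/5 ]
  [ 0  0  1  0    0 ]
  [ 0  0  0  1  1/5 ]
  [ 0  0  0  1    0 ]
Subtract R3 from R4.
  [ 1  1  0  0   2/5 ]
  [ 0  0  1  0     0 ]
  [ 0  0  0  1   1/5 ]
  [ 0  0  0  0  -1/5 ]
Multiply R4 by -5.
  [ 1  1  0  0  2/5 ]
  [ 0  0  1  0    0 ]
  [ 0  0  0  1  1/5 ]
  [ 0  0  0  0    1 ]
Subtract 1/5 times R4 from R3.
  [ 1  1  0  0  2/5 ]
  [ 0  0  1  0    0 ]
  [ 0  0  0  1    0 ]
  [ 0  0  0  0    1 ]
Subtract 2/5 times R4 from R1.
  [ 1  1  0  0  0 ]
  [ 0  0  1  0  0 ]
  [ 0  0  0  1  0 ]
  [ 0  0  0  0  1 ]

1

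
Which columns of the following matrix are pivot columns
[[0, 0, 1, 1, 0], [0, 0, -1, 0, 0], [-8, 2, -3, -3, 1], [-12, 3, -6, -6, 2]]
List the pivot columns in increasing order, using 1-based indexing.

R1 ↔ R3
  [  -8  2  -3  -3  1 ]
  [   0  0  -1   0  0 ]
  [   0  0   1   1  0 ]
  [ -12  3  -6  -6  2 ]
R1 → -1/8·R1
  [   1  -1/4  3/8  3/8  -1/8 ]
  [   0     0   -1    0     0 ]
  [   0     0    1    1     0 ]
  [ -12     3   -6   -6     2 ]
R4 → R4 + 12·R1
  [ 1  -1/4   3/8   3/8  -1/8 ]
  [ 0     0    -1     0     0 ]
  [ 0     0     1     1     0 ]
  [ 0     0  -3/2  -3/2   1/2 ]
R2 → -1·R2
  [ 1  -1/4   3/8   3/8  -1/8 ]
  [ 0     0     1     0     0 ]
  [ 0     0     1     1     0 ]
  [ 0     0  -3/2  -3/2   1/2 ]
R3 → R3 − R2
  [ 1  -1/4   3/8   3/8  -1/8 ]
  [ 0     0     1     0     0 ]
  [ 0     0     0     1     0 ]
  [ 0     0  -3/2  -3/2   1/2 ]
R4 → R4 + 3/2·R2
  [ 1  -1/4  3/8   3/8  -1/8 ]
  [ 0     0    1     0     0 ]
  [ 0     0    0     1     0 ]
  [ 0     0    0  -3/2   1/2 ]
R4 → R4 + 3/2·R3
  [ 1  -1/4  3/8  3/8  -1/8 ]
  [ 0     0    1    0     0 ]
  [ 0     0    0    1     0 ]
  [ 0     0    0    0   1/2 ]
R4 → 2·R4
  [ 1  -1/4  3/8  3/8  -1/8 ]
  [ 0     0    1    0     0 ]
  [ 0     0    0    1     0 ]
  [ 0     0    0    0     1 ]
R1 → R1 + 1/8·R4
  [ 1  -1/4  3/8  3/8  0 ]
  [ 0     0    1    0  0 ]
  [ 0     0    0    1  0 ]
  [ 0     0    0    0  1 ]
R1 → R1 − 3/8·R3
  [ 1  -1/4  3/8  0  0 ]
  [ 0     0    1  0  0 ]
  [ 0     0    0  1  0 ]
  [ 0     0    0  0  1 ]
R1 → R1 − 3/8·R2
  [ 1  -1/4  0  0  0 ]
  [ 0     0  1  0  0 ]
  [ 0     0  0  1  0 ]
  [ 0     0  0  0  1 ]
Pivot columns are the columns containing a leading 1.

1, 3, 4, 5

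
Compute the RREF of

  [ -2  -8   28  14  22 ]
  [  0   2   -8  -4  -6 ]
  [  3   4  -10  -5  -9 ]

[[1, 0, 2, 1, 1], [0, 1, -4, -2, -3], [0, 0, 0, 0, 0]]

R1 -> -1/2·R1
R3 -> R3 − 3·R1
R2 -> 1/2·R2
R3 -> R3 + 8·R2
R1 -> R1 − 4·R2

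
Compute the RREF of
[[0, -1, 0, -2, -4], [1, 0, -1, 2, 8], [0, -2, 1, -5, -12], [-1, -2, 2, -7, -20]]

[[1, 0, 0, 1, 4], [0, 1, 0, 2, 4], [0, 0, 1, -1, -4], [0, 0, 0, 0, 0]]

R1 <-> R2
R4 -> R4 + R1
R2 -> -1·R2
R3 -> R3 + 2·R2
R4 -> R4 + 2·R2
R4 -> R4 − R3
R1 -> R1 + R3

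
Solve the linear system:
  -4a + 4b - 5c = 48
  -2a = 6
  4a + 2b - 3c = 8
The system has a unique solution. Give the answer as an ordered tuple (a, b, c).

(-3, 4, -4)

Form the augmented matrix and row-reduce:
  [ -4  4  -5  |  48 ]
  [ -2  0   0  |   6 ]
  [  4  2  -3  |   8 ]
ρ1 ← -1/4·ρ1
  [  1  -1  5/4  |  -12 ]
  [ -2   0    0  |    6 ]
  [  4   2   -3  |    8 ]
ρ2 ← ρ2 + 2·ρ1
  [ 1  -1  5/4  |  -12 ]
  [ 0  -2  5/2  |  -18 ]
  [ 4   2   -3  |    8 ]
ρ3 ← ρ3 − 4·ρ1
  [ 1  -1  5/4  |  -12 ]
  [ 0  -2  5/2  |  -18 ]
  [ 0   6   -8  |   56 ]
ρ2 ← -1/2·ρ2
  [ 1  -1   5/4  |  -12 ]
  [ 0   1  -5/4  |    9 ]
  [ 0   6    -8  |   56 ]
ρ3 ← ρ3 − 6·ρ2
  [ 1  -1   5/4  |  -12 ]
  [ 0   1  -5/4  |    9 ]
  [ 0   0  -1/2  |    2 ]
ρ3 ← -2·ρ3
  [ 1  -1   5/4  |  -12 ]
  [ 0   1  -5/4  |    9 ]
  [ 0   0     1  |   -4 ]
ρ2 ← ρ2 + 5/4·ρ3
  [ 1  -1  5/4  |  -12 ]
  [ 0   1    0  |    4 ]
  [ 0   0    1  |   -4 ]
ρ1 ← ρ1 − 5/4·ρ3
  [ 1  -1  0  |  -7 ]
  [ 0   1  0  |   4 ]
  [ 0   0  1  |  -4 ]
ρ1 ← ρ1 + ρ2
  [ 1  0  0  |  -3 ]
  [ 0  1  0  |   4 ]
  [ 0  0  1  |  -4 ]
Reading off the last column: a = -3, b = 4, c = -4.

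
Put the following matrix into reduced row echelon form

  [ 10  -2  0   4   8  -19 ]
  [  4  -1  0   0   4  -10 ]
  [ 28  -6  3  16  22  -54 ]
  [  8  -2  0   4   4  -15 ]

[[1, 0, 0, 0, 2, -2], [0, 1, 0, 0, 4, 2], [0, 0, 1, 0, 2, -2], [0, 0, 0, 1, -1, 5/4]]

R1 -> 1/10·R1
  [  1  -1/5  0  2/5  4/5  -19/10 ]
  [  4    -1  0    0    4     -10 ]
  [ 28    -6  3   16   22     -54 ]
  [  8    -2  0    4    4     -15 ]
R2 -> R2 − 4·R1
  [  1  -1/5  0   2/5  4/5  -19/10 ]
  [  0  -1/5  0  -8/5  4/5   -12/5 ]
  [ 28    -6  3    16   22     -54 ]
  [  8    -2  0     4    4     -15 ]
R3 -> R3 − 28·R1
  [ 1  -1/5  0   2/5   4/5  -19/10 ]
  [ 0  -1/5  0  -8/5   4/5   -12/5 ]
  [ 0  -2/5  3  24/5  -2/5    -4/5 ]
  [ 8    -2  0     4     4     -15 ]
R4 -> R4 − 8·R1
  [ 1  -1/5  0   2/5    4/5  -19/10 ]
  [ 0  -1/5  0  -8/5    4/5   -12/5 ]
  [ 0  -2/5  3  24/5   -2/5    -4/5 ]
  [ 0  -2/5  0   4/5  -12/5     1/5 ]
R2 -> -5·R2
  [ 1  -1/5  0   2/5    4/5  -19/10 ]
  [ 0     1  0     8     -4      12 ]
  [ 0  -2/5  3  24/5   -2/5    -4/5 ]
  [ 0  -2/5  0   4/5  -12/5     1/5 ]
R3 -> R3 + 2/5·R2
  [ 1  -1/5  0  2/5    4/5  -19/10 ]
  [ 0     1  0    8     -4      12 ]
  [ 0     0  3    8     -2       4 ]
  [ 0  -2/5  0  4/5  -12/5     1/5 ]
R4 -> R4 + 2/5·R2
  [ 1  -1/5  0  2/5  4/5  -19/10 ]
  [ 0     1  0    8   -4      12 ]
  [ 0     0  3    8   -2       4 ]
  [ 0     0  0    4   -4       5 ]
R3 -> 1/3·R3
  [ 1  -1/5  0  2/5   4/5  -19/10 ]
  [ 0     1  0    8    -4      12 ]
  [ 0     0  1  8/3  -2/3     4/3 ]
  [ 0     0  0    4    -4       5 ]
R4 -> 1/4·R4
  [ 1  -1/5  0  2/5   4/5  -19/10 ]
  [ 0     1  0    8    -4      12 ]
  [ 0     0  1  8/3  -2/3     4/3 ]
  [ 0     0  0    1    -1     5/4 ]
R3 -> R3 − 8/3·R4
  [ 1  -1/5  0  2/5  4/5  -19/10 ]
  [ 0     1  0    8   -4      12 ]
  [ 0     0  1    0    2      -2 ]
  [ 0     0  0    1   -1     5/4 ]
R2 -> R2 − 8·R4
  [ 1  -1/5  0  2/5  4/5  -19/10 ]
  [ 0     1  0    0    4       2 ]
  [ 0     0  1    0    2      -2 ]
  [ 0     0  0    1   -1     5/4 ]
R1 -> R1 − 2/5·R4
  [ 1  -1/5  0  0  6/5  -12/5 ]
  [ 0     1  0  0    4      2 ]
  [ 0     0  1  0    2     -2 ]
  [ 0     0  0  1   -1    5/4 ]
R1 -> R1 + 1/5·R2
  [ 1  0  0  0   2   -2 ]
  [ 0  1  0  0   4    2 ]
  [ 0  0  1  0   2   -2 ]
  [ 0  0  0  1  -1  5/4 ]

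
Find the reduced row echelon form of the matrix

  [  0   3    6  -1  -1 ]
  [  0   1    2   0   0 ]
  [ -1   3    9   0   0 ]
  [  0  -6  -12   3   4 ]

[[1, 0, -3, 0, 0], [0, 1, 2, 0, 0], [0, 0, 0, 1, 0], [0, 0, 0, 0, 1]]

ρ1 <=> ρ3
  [ -1   3    9   0   0 ]
  [  0   1    2   0   0 ]
  [  0   3    6  -1  -1 ]
  [  0  -6  -12   3   4 ]
ρ1 ← -1·ρ1
  [ 1  -3   -9   0   0 ]
  [ 0   1    2   0   0 ]
  [ 0   3    6  -1  -1 ]
  [ 0  -6  -12   3   4 ]
ρ3 ← ρ3 − 3·ρ2
  [ 1  -3   -9   0   0 ]
  [ 0   1    2   0   0 ]
  [ 0   0    0  -1  -1 ]
  [ 0  -6  -12   3   4 ]
ρ4 ← ρ4 + 6·ρ2
  [ 1  -3  -9   0   0 ]
  [ 0   1   2   0   0 ]
  [ 0   0   0  -1  -1 ]
  [ 0   0   0   3   4 ]
ρ3 ← -1·ρ3
  [ 1  -3  -9  0  0 ]
  [ 0   1   2  0  0 ]
  [ 0   0   0  1  1 ]
  [ 0   0   0  3  4 ]
ρ4 ← ρ4 − 3·ρ3
  [ 1  -3  -9  0  0 ]
  [ 0   1   2  0  0 ]
  [ 0   0   0  1  1 ]
  [ 0   0   0  0  1 ]
ρ3 ← ρ3 − ρ4
  [ 1  -3  -9  0  0 ]
  [ 0   1   2  0  0 ]
  [ 0   0   0  1  0 ]
  [ 0   0   0  0  1 ]
ρ1 ← ρ1 + 3·ρ2
  [ 1  0  -3  0  0 ]
  [ 0  1   2  0  0 ]
  [ 0  0   0  1  0 ]
  [ 0  0   0  0  1 ]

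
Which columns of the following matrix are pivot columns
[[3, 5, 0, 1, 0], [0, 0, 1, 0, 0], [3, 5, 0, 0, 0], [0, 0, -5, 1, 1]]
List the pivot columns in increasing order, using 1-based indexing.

Multiply R1 by 1/3.
  [ 1  5/3   0  1/3  0 ]
  [ 0    0   1    0  0 ]
  [ 3    5   0    0  0 ]
  [ 0    0  -5    1  1 ]
Subtract 3 times R1 from R3.
  [ 1  5/3   0  1/3  0 ]
  [ 0    0   1    0  0 ]
  [ 0    0   0   -1  0 ]
  [ 0    0  -5    1  1 ]
Add 5 times R2 to R4.
  [ 1  5/3  0  1/3  0 ]
  [ 0    0  1    0  0 ]
  [ 0    0  0   -1  0 ]
  [ 0    0  0    1  1 ]
Multiply R3 by -1.
  [ 1  5/3  0  1/3  0 ]
  [ 0    0  1    0  0 ]
  [ 0    0  0    1  0 ]
  [ 0    0  0    1  1 ]
Subtract R3 from R4.
  [ 1  5/3  0  1/3  0 ]
  [ 0    0  1    0  0 ]
  [ 0    0  0    1  0 ]
  [ 0    0  0    0  1 ]
Subtract 1/3 times R3 from R1.
  [ 1  5/3  0  0  0 ]
  [ 0    0  1  0  0 ]
  [ 0    0  0  1  0 ]
  [ 0    0  0  0  1 ]
Pivot columns are the columns containing a leading 1.

1, 3, 4, 5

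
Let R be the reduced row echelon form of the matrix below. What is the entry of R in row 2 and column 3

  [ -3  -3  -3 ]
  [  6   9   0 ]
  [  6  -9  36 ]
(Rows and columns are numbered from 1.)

R1 -> -1/3·R1
  [ 1   1   1 ]
  [ 6   9   0 ]
  [ 6  -9  36 ]
R2 -> R2 − 6·R1
  [ 1   1   1 ]
  [ 0   3  -6 ]
  [ 6  -9  36 ]
R3 -> R3 − 6·R1
  [ 1    1   1 ]
  [ 0    3  -6 ]
  [ 0  -15  30 ]
R2 -> 1/3·R2
  [ 1    1   1 ]
  [ 0    1  -2 ]
  [ 0  -15  30 ]
R3 -> R3 + 15·R2
  [ 1  1   1 ]
  [ 0  1  -2 ]
  [ 0  0   0 ]
R1 -> R1 − R2
  [ 1  0   3 ]
  [ 0  1  -2 ]
  [ 0  0   0 ]

-2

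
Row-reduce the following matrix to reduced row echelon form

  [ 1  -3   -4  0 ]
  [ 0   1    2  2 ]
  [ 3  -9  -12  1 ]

[[1, 0, 2, 0], [0, 1, 2, 0], [0, 0, 0, 1]]

R3 → R3 − 3·R1
  [ 1  -3  -4  0 ]
  [ 0   1   2  2 ]
  [ 0   0   0  1 ]
R2 → R2 − 2·R3
  [ 1  -3  -4  0 ]
  [ 0   1   2  0 ]
  [ 0   0   0  1 ]
R1 → R1 + 3·R2
  [ 1  0  2  0 ]
  [ 0  1  2  0 ]
  [ 0  0  0  1 ]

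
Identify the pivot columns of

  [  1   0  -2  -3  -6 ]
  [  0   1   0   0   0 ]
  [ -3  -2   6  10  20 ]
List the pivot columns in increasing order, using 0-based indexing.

0, 1, 3

R3 := R3 + 3·R1
  [ 1   0  -2  -3  -6 ]
  [ 0   1   0   0   0 ]
  [ 0  -2   0   1   2 ]
R3 := R3 + 2·R2
  [ 1  0  -2  -3  -6 ]
  [ 0  1   0   0   0 ]
  [ 0  0   0   1   2 ]
R1 := R1 + 3·R3
  [ 1  0  -2  0  0 ]
  [ 0  1   0  0  0 ]
  [ 0  0   0  1  2 ]
Pivot columns are the columns containing a leading 1.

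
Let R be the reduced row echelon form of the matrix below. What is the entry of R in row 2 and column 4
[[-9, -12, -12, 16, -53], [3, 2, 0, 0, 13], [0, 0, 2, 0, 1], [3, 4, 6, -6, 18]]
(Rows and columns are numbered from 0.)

1/2

ρ1 := -1/9·ρ1
ρ2 := ρ2 − 3·ρ1
ρ4 := ρ4 − 3·ρ1
ρ2 := -1/2·ρ2
ρ3 := 1/2·ρ3
ρ4 := ρ4 − 2·ρ3
ρ4 := -3/2·ρ4
ρ2 := ρ2 + 8/3·ρ4
ρ1 := ρ1 + 16/9·ρ4
ρ2 := ρ2 − 2·ρ3
ρ1 := ρ1 − 4/3·ρ3
ρ1 := ρ1 − 4/3·ρ2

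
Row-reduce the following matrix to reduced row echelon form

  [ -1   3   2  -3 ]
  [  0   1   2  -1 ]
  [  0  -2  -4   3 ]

R1 ← -1·R1
  [ 1  -3  -2   3 ]
  [ 0   1   2  -1 ]
  [ 0  -2  -4   3 ]
R3 ← R3 + 2·R2
  [ 1  -3  -2   3 ]
  [ 0   1   2  -1 ]
  [ 0   0   0   1 ]
R2 ← R2 + R3
  [ 1  -3  -2  3 ]
  [ 0   1   2  0 ]
  [ 0   0   0  1 ]
R1 ← R1 − 3·R3
  [ 1  -3  -2  0 ]
  [ 0   1   2  0 ]
  [ 0   0   0  1 ]
R1 ← R1 + 3·R2
  [ 1  0  4  0 ]
  [ 0  1  2  0 ]
  [ 0  0  0  1 ]

[[1, 0, 4, 0], [0, 1, 2, 0], [0, 0, 0, 1]]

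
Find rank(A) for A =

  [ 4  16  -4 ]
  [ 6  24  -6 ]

R1 := 1/4·R1
  [ 1   4  -1 ]
  [ 6  24  -6 ]
R2 := R2 − 6·R1
  [ 1  4  -1 ]
  [ 0  0   0 ]
The reduced form has 1 nonzero row.

rank = 1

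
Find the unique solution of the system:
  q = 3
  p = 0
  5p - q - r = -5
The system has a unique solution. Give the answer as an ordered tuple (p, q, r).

(0, 3, 2)

Form the augmented matrix and row-reduce:
  [ 0   1   0  |   3 ]
  [ 1   0   0  |   0 ]
  [ 5  -1  -1  |  -5 ]
r1 <=> r2
  [ 1   0   0  |   0 ]
  [ 0   1   0  |   3 ]
  [ 5  -1  -1  |  -5 ]
r3 → r3 − 5·r1
  [ 1   0   0  |   0 ]
  [ 0   1   0  |   3 ]
  [ 0  -1  -1  |  -5 ]
r3 → r3 + r2
  [ 1  0   0  |   0 ]
  [ 0  1   0  |   3 ]
  [ 0  0  -1  |  -2 ]
r3 → -1·r3
  [ 1  0  0  |  0 ]
  [ 0  1  0  |  3 ]
  [ 0  0  1  |  2 ]
Reading off the last column: p = 0, q = 3, r = 2.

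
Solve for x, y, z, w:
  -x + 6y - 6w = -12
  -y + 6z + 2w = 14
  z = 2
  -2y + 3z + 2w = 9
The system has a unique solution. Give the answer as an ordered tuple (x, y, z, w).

(3, -1, 2, 1/2)

Form the augmented matrix and row-reduce:
  [ -1   6  0  -6  |  -12 ]
  [  0  -1  6   2  |   14 ]
  [  0   0  1   0  |    2 ]
  [  0  -2  3   2  |    9 ]
ρ1 := -1·ρ1
  [ 1  -6  0  6  |  12 ]
  [ 0  -1  6  2  |  14 ]
  [ 0   0  1  0  |   2 ]
  [ 0  -2  3  2  |   9 ]
ρ2 := -1·ρ2
  [ 1  -6   0   6  |   12 ]
  [ 0   1  -6  -2  |  -14 ]
  [ 0   0   1   0  |    2 ]
  [ 0  -2   3   2  |    9 ]
ρ4 := ρ4 + 2·ρ2
  [ 1  -6   0   6  |   12 ]
  [ 0   1  -6  -2  |  -14 ]
  [ 0   0   1   0  |    2 ]
  [ 0   0  -9  -2  |  -19 ]
ρ4 := ρ4 + 9·ρ3
  [ 1  -6   0   6  |   12 ]
  [ 0   1  -6  -2  |  -14 ]
  [ 0   0   1   0  |    2 ]
  [ 0   0   0  -2  |   -1 ]
ρ4 := -1/2·ρ4
  [ 1  -6   0   6  |   12 ]
  [ 0   1  -6  -2  |  -14 ]
  [ 0   0   1   0  |    2 ]
  [ 0   0   0   1  |  1/2 ]
ρ2 := ρ2 + 2·ρ4
  [ 1  -6   0  6  |   12 ]
  [ 0   1  -6  0  |  -13 ]
  [ 0   0   1  0  |    2 ]
  [ 0   0   0  1  |  1/2 ]
ρ1 := ρ1 − 6·ρ4
  [ 1  -6   0  0  |    9 ]
  [ 0   1  -6  0  |  -13 ]
  [ 0   0   1  0  |    2 ]
  [ 0   0   0  1  |  1/2 ]
ρ2 := ρ2 + 6·ρ3
  [ 1  -6  0  0  |    9 ]
  [ 0   1  0  0  |   -1 ]
  [ 0   0  1  0  |    2 ]
  [ 0   0  0  1  |  1/2 ]
ρ1 := ρ1 + 6·ρ2
  [ 1  0  0  0  |    3 ]
  [ 0  1  0  0  |   -1 ]
  [ 0  0  1  0  |    2 ]
  [ 0  0  0  1  |  1/2 ]
Reading off the last column: x = 3, y = -1, z = 2, w = 1/2.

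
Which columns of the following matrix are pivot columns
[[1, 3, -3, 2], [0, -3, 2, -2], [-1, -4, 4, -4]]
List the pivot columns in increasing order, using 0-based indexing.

0, 1, 2

ρ3 -> ρ3 + ρ1
  [ 1   3  -3   2 ]
  [ 0  -3   2  -2 ]
  [ 0  -1   1  -2 ]
ρ2 -> -1/3·ρ2
  [ 1   3    -3    2 ]
  [ 0   1  -2/3  2/3 ]
  [ 0  -1     1   -2 ]
ρ3 -> ρ3 + ρ2
  [ 1  3    -3     2 ]
  [ 0  1  -2/3   2/3 ]
  [ 0  0   1/3  -4/3 ]
ρ3 -> 3·ρ3
  [ 1  3    -3    2 ]
  [ 0  1  -2/3  2/3 ]
  [ 0  0     1   -4 ]
ρ2 -> ρ2 + 2/3·ρ3
  [ 1  3  -3   2 ]
  [ 0  1   0  -2 ]
  [ 0  0   1  -4 ]
ρ1 -> ρ1 + 3·ρ3
  [ 1  3  0  -10 ]
  [ 0  1  0   -2 ]
  [ 0  0  1   -4 ]
ρ1 -> ρ1 − 3·ρ2
  [ 1  0  0  -4 ]
  [ 0  1  0  -2 ]
  [ 0  0  1  -4 ]
Pivot columns are the columns containing a leading 1.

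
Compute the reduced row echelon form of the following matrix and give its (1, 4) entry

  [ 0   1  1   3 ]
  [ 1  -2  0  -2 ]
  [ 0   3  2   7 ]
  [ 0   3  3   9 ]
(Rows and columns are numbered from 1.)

0

R1 ↔ R2
  [ 1  -2  0  -2 ]
  [ 0   1  1   3 ]
  [ 0   3  2   7 ]
  [ 0   3  3   9 ]
R3 → R3 − 3·R2
  [ 1  -2   0  -2 ]
  [ 0   1   1   3 ]
  [ 0   0  -1  -2 ]
  [ 0   3   3   9 ]
R4 → R4 − 3·R2
  [ 1  -2   0  -2 ]
  [ 0   1   1   3 ]
  [ 0   0  -1  -2 ]
  [ 0   0   0   0 ]
R3 → -1·R3
  [ 1  -2  0  -2 ]
  [ 0   1  1   3 ]
  [ 0   0  1   2 ]
  [ 0   0  0   0 ]
R2 → R2 − R3
  [ 1  -2  0  -2 ]
  [ 0   1  0   1 ]
  [ 0   0  1   2 ]
  [ 0   0  0   0 ]
R1 → R1 + 2·R2
  [ 1  0  0  0 ]
  [ 0  1  0  1 ]
  [ 0  0  1  2 ]
  [ 0  0  0  0 ]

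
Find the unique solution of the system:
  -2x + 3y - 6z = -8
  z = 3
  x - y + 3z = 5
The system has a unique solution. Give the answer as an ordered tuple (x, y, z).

Form the augmented matrix and row-reduce:
  [ -2   3  -6  |  -8 ]
  [  0   0   1  |   3 ]
  [  1  -1   3  |   5 ]
R1 ← -1/2·R1
R3 ← R3 − R1
R2 <=> R3
R2 ← 2·R2
R1 ← R1 − 3·R3
R1 ← R1 + 3/2·R2
Reading off the last column: x = -2, y = 2, z = 3.

(-2, 2, 3)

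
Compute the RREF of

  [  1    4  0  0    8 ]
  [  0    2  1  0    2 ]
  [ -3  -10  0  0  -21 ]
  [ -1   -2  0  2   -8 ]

[[1, 0, 0, 0, 2], [0, 1, 0, 0, 3/2], [0, 0, 1, 0, -1], [0, 0, 0, 1, -3/2]]

R3 → R3 + 3·R1
  [  1   4  0  0   8 ]
  [  0   2  1  0   2 ]
  [  0   2  0  0   3 ]
  [ -1  -2  0  2  -8 ]
R4 → R4 + R1
  [ 1  4  0  0  8 ]
  [ 0  2  1  0  2 ]
  [ 0  2  0  0  3 ]
  [ 0  2  0  2  0 ]
R2 → 1/2·R2
  [ 1  4    0  0  8 ]
  [ 0  1  1/2  0  1 ]
  [ 0  2    0  0  3 ]
  [ 0  2    0  2  0 ]
R3 → R3 − 2·R2
  [ 1  4    0  0  8 ]
  [ 0  1  1/2  0  1 ]
  [ 0  0   -1  0  1 ]
  [ 0  2    0  2  0 ]
R4 → R4 − 2·R2
  [ 1  4    0  0   8 ]
  [ 0  1  1/2  0   1 ]
  [ 0  0   -1  0   1 ]
  [ 0  0   -1  2  -2 ]
R3 → -1·R3
  [ 1  4    0  0   8 ]
  [ 0  1  1/2  0   1 ]
  [ 0  0    1  0  -1 ]
  [ 0  0   -1  2  -2 ]
R4 → R4 + R3
  [ 1  4    0  0   8 ]
  [ 0  1  1/2  0   1 ]
  [ 0  0    1  0  -1 ]
  [ 0  0    0  2  -3 ]
R4 → 1/2·R4
  [ 1  4    0  0     8 ]
  [ 0  1  1/2  0     1 ]
  [ 0  0    1  0    -1 ]
  [ 0  0    0  1  -3/2 ]
R2 → R2 − 1/2·R3
  [ 1  4  0  0     8 ]
  [ 0  1  0  0   3/2 ]
  [ 0  0  1  0    -1 ]
  [ 0  0  0  1  -3/2 ]
R1 → R1 − 4·R2
  [ 1  0  0  0     2 ]
  [ 0  1  0  0   3/2 ]
  [ 0  0  1  0    -1 ]
  [ 0  0  0  1  -3/2 ]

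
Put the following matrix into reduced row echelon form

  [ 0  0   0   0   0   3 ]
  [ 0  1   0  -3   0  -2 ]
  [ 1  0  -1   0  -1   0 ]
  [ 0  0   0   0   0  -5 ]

[[1, 0, -1, 0, -1, 0], [0, 1, 0, -3, 0, 0], [0, 0, 0, 0, 0, 1], [0, 0, 0, 0, 0, 0]]

Swap r1 and r3.
  [ 1  0  -1   0  -1   0 ]
  [ 0  1   0  -3   0  -2 ]
  [ 0  0   0   0   0   3 ]
  [ 0  0   0   0   0  -5 ]
Multiply r3 by 1/3.
  [ 1  0  -1   0  -1   0 ]
  [ 0  1   0  -3   0  -2 ]
  [ 0  0   0   0   0   1 ]
  [ 0  0   0   0   0  -5 ]
Add 5 times r3 to r4.
  [ 1  0  -1   0  -1   0 ]
  [ 0  1   0  -3   0  -2 ]
  [ 0  0   0   0   0   1 ]
  [ 0  0   0   0   0   0 ]
Add 2 times r3 to r2.
  [ 1  0  -1   0  -1  0 ]
  [ 0  1   0  -3   0  0 ]
  [ 0  0   0   0   0  1 ]
  [ 0  0   0   0   0  0 ]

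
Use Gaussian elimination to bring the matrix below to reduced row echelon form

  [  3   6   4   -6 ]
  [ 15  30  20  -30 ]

[[1, 2, 4/3, -2], [0, 0, 0, 0]]

r1 → 1/3·r1
  [  1   2  4/3   -2 ]
  [ 15  30   20  -30 ]
r2 → r2 − 15·r1
  [ 1  2  4/3  -2 ]
  [ 0  0    0   0 ]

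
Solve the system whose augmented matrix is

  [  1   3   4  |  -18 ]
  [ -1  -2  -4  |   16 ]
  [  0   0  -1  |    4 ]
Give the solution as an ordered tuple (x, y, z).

ρ2 ← ρ2 + ρ1
  [ 1  3   4  |  -18 ]
  [ 0  1   0  |   -2 ]
  [ 0  0  -1  |    4 ]
ρ3 ← -1·ρ3
  [ 1  3  4  |  -18 ]
  [ 0  1  0  |   -2 ]
  [ 0  0  1  |   -4 ]
ρ1 ← ρ1 − 4·ρ3
  [ 1  3  0  |  -2 ]
  [ 0  1  0  |  -2 ]
  [ 0  0  1  |  -4 ]
ρ1 ← ρ1 − 3·ρ2
  [ 1  0  0  |   4 ]
  [ 0  1  0  |  -2 ]
  [ 0  0  1  |  -4 ]
Reading off the last column: x = 4, y = -2, z = -4.

(4, -2, -4)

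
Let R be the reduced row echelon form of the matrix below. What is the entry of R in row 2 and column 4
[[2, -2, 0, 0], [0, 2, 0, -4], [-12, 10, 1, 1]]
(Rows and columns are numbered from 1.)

R1 := 1/2·R1
  [   1  -1  0   0 ]
  [   0   2  0  -4 ]
  [ -12  10  1   1 ]
R3 := R3 + 12·R1
  [ 1  -1  0   0 ]
  [ 0   2  0  -4 ]
  [ 0  -2  1   1 ]
R2 := 1/2·R2
  [ 1  -1  0   0 ]
  [ 0   1  0  -2 ]
  [ 0  -2  1   1 ]
R3 := R3 + 2·R2
  [ 1  -1  0   0 ]
  [ 0   1  0  -2 ]
  [ 0   0  1  -3 ]
R1 := R1 + R2
  [ 1  0  0  -2 ]
  [ 0  1  0  -2 ]
  [ 0  0  1  -3 ]

-2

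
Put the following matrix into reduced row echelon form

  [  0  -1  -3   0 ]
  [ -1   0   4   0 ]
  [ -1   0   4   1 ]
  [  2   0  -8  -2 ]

R1 <-> R2
  [ -1   0   4   0 ]
  [  0  -1  -3   0 ]
  [ -1   0   4   1 ]
  [  2   0  -8  -2 ]
R1 -> -1·R1
  [  1   0  -4   0 ]
  [  0  -1  -3   0 ]
  [ -1   0   4   1 ]
  [  2   0  -8  -2 ]
R3 -> R3 + R1
  [ 1   0  -4   0 ]
  [ 0  -1  -3   0 ]
  [ 0   0   0   1 ]
  [ 2   0  -8  -2 ]
R4 -> R4 − 2·R1
  [ 1   0  -4   0 ]
  [ 0  -1  -3   0 ]
  [ 0   0   0   1 ]
  [ 0   0   0  -2 ]
R2 -> -1·R2
  [ 1  0  -4   0 ]
  [ 0  1   3   0 ]
  [ 0  0   0   1 ]
  [ 0  0   0  -2 ]
R4 -> R4 + 2·R3
  [ 1  0  -4  0 ]
  [ 0  1   3  0 ]
  [ 0  0   0  1 ]
  [ 0  0   0  0 ]

[[1, 0, -4, 0], [0, 1, 3, 0], [0, 0, 0, 1], [0, 0, 0, 0]]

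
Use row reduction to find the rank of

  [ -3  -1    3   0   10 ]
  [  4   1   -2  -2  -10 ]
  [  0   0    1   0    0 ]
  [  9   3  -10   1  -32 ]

ρ1 ← -1/3·ρ1
  [ 1  1/3   -1   0  -10/3 ]
  [ 4    1   -2  -2    -10 ]
  [ 0    0    1   0      0 ]
  [ 9    3  -10   1    -32 ]
ρ2 ← ρ2 − 4·ρ1
  [ 1   1/3   -1   0  -10/3 ]
  [ 0  -1/3    2  -2   10/3 ]
  [ 0     0    1   0      0 ]
  [ 9     3  -10   1    -32 ]
ρ4 ← ρ4 − 9·ρ1
  [ 1   1/3  -1   0  -10/3 ]
  [ 0  -1/3   2  -2   10/3 ]
  [ 0     0   1   0      0 ]
  [ 0     0  -1   1     -2 ]
ρ2 ← -3·ρ2
  [ 1  1/3  -1  0  -10/3 ]
  [ 0    1  -6  6    -10 ]
  [ 0    0   1  0      0 ]
  [ 0    0  -1  1     -2 ]
ρ4 ← ρ4 + ρ3
  [ 1  1/3  -1  0  -10/3 ]
  [ 0    1  -6  6    -10 ]
  [ 0    0   1  0      0 ]
  [ 0    0   0  1     -2 ]
ρ2 ← ρ2 − 6·ρ4
  [ 1  1/3  -1  0  -10/3 ]
  [ 0    1  -6  0      2 ]
  [ 0    0   1  0      0 ]
  [ 0    0   0  1     -2 ]
ρ2 ← ρ2 + 6·ρ3
  [ 1  1/3  -1  0  -10/3 ]
  [ 0    1   0  0      2 ]
  [ 0    0   1  0      0 ]
  [ 0    0   0  1     -2 ]
ρ1 ← ρ1 + ρ3
  [ 1  1/3  0  0  -10/3 ]
  [ 0    1  0  0      2 ]
  [ 0    0  1  0      0 ]
  [ 0    0  0  1     -2 ]
ρ1 ← ρ1 − 1/3·ρ2
  [ 1  0  0  0  -4 ]
  [ 0  1  0  0   2 ]
  [ 0  0  1  0   0 ]
  [ 0  0  0  1  -2 ]
The reduced form has 4 nonzero rows.

rank = 4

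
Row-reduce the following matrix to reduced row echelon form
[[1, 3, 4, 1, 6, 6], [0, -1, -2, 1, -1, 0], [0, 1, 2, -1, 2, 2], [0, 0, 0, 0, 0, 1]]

[[1, 0, -2, 4, 0, 0], [0, 1, 2, -1, 0, 0], [0, 0, 0, 0, 1, 0], [0, 0, 0, 0, 0, 1]]

ρ2 ← -1·ρ2
ρ3 ← ρ3 − ρ2
ρ3 ← ρ3 − 2·ρ4
ρ1 ← ρ1 − 6·ρ4
ρ2 ← ρ2 − ρ3
ρ1 ← ρ1 − 6·ρ3
ρ1 ← ρ1 − 3·ρ2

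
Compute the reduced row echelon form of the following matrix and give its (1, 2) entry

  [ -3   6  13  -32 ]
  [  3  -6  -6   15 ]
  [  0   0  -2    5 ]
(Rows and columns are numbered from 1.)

r1 := -1/3·r1
  [ 1  -2  -13/3  32/3 ]
  [ 3  -6     -6    15 ]
  [ 0   0     -2     5 ]
r2 := r2 − 3·r1
  [ 1  -2  -13/3  32/3 ]
  [ 0   0      7   -17 ]
  [ 0   0     -2     5 ]
r2 := 1/7·r2
  [ 1  -2  -13/3   32/3 ]
  [ 0   0      1  -17/7 ]
  [ 0   0     -2      5 ]
r3 := r3 + 2·r2
  [ 1  -2  -13/3   32/3 ]
  [ 0   0      1  -17/7 ]
  [ 0   0      0    1/7 ]
r3 := 7·r3
  [ 1  -2  -13/3   32/3 ]
  [ 0   0      1  -17/7 ]
  [ 0   0      0      1 ]
r2 := r2 + 17/7·r3
  [ 1  -2  -13/3  32/3 ]
  [ 0   0      1     0 ]
  [ 0   0      0     1 ]
r1 := r1 − 32/3·r3
  [ 1  -2  -13/3  0 ]
  [ 0   0      1  0 ]
  [ 0   0      0  1 ]
r1 := r1 + 13/3·r2
  [ 1  -2  0  0 ]
  [ 0   0  1  0 ]
  [ 0   0  0  1 ]

-2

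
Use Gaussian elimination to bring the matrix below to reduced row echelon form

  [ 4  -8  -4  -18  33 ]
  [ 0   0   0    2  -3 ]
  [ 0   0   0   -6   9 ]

[[1, -2, -1, 0, 3/2], [0, 0, 0, 1, -3/2], [0, 0, 0, 0, 0]]

R1 -> 1/4·R1
  [ 1  -2  -1  -9/2  33/4 ]
  [ 0   0   0     2    -3 ]
  [ 0   0   0    -6     9 ]
R2 -> 1/2·R2
  [ 1  -2  -1  -9/2  33/4 ]
  [ 0   0   0     1  -3/2 ]
  [ 0   0   0    -6     9 ]
R3 -> R3 + 6·R2
  [ 1  -2  -1  -9/2  33/4 ]
  [ 0   0   0     1  -3/2 ]
  [ 0   0   0     0     0 ]
R1 -> R1 + 9/2·R2
  [ 1  -2  -1  0   3/2 ]
  [ 0   0   0  1  -3/2 ]
  [ 0   0   0  0     0 ]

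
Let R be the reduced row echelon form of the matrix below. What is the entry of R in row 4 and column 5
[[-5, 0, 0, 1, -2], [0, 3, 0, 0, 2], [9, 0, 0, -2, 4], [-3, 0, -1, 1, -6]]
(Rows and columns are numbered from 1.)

ρ1 := -1/5·ρ1
  [  1  0   0  -1/5  2/5 ]
  [  0  3   0     0    2 ]
  [  9  0   0    -2    4 ]
  [ -3  0  -1     1   -6 ]
ρ3 := ρ3 − 9·ρ1
  [  1  0   0  -1/5  2/5 ]
  [  0  3   0     0    2 ]
  [  0  0   0  -1/5  2/5 ]
  [ -3  0  -1     1   -6 ]
ρ4 := ρ4 + 3·ρ1
  [ 1  0   0  -1/5    2/5 ]
  [ 0  3   0     0      2 ]
  [ 0  0   0  -1/5    2/5 ]
  [ 0  0  -1   2/5  -24/5 ]
ρ2 := 1/3·ρ2
  [ 1  0   0  -1/5    2/5 ]
  [ 0  1   0     0    2/3 ]
  [ 0  0   0  -1/5    2/5 ]
  [ 0  0  -1   2/5  -24/5 ]
ρ3 <=> ρ4
  [ 1  0   0  -1/5    2/5 ]
  [ 0  1   0     0    2/3 ]
  [ 0  0  -1   2/5  -24/5 ]
  [ 0  0   0  -1/5    2/5 ]
ρ3 := -1·ρ3
  [ 1  0  0  -1/5   2/5 ]
  [ 0  1  0     0   2/3 ]
  [ 0  0  1  -2/5  24/5 ]
  [ 0  0  0  -1/5   2/5 ]
ρ4 := -5·ρ4
  [ 1  0  0  -1/5   2/5 ]
  [ 0  1  0     0   2/3 ]
  [ 0  0  1  -2/5  24/5 ]
  [ 0  0  0     1    -2 ]
ρ3 := ρ3 + 2/5·ρ4
  [ 1  0  0  -1/5  2/5 ]
  [ 0  1  0     0  2/3 ]
  [ 0  0  1     0    4 ]
  [ 0  0  0     1   -2 ]
ρ1 := ρ1 + 1/5·ρ4
  [ 1  0  0  0    0 ]
  [ 0  1  0  0  2/3 ]
  [ 0  0  1  0    4 ]
  [ 0  0  0  1   -2 ]

-2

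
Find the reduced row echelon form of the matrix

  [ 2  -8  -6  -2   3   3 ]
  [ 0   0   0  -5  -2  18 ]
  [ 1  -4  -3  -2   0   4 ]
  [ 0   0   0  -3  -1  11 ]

r1 ← 1/2·r1
r3 ← r3 − r1
r2 ← -1/5·r2
r3 ← r3 + r2
r4 ← r4 + 3·r2
r3 ← -10/11·r3
r4 ← r4 − 1/5·r3
r2 ← r2 − 2/5·r3
r1 ← r1 − 3/2·r3
r1 ← r1 + r2

[[1, -4, -3, 0, 0, -4], [0, 0, 0, 1, 0, -4], [0, 0, 0, 0, 1, 1], [0, 0, 0, 0, 0, 0]]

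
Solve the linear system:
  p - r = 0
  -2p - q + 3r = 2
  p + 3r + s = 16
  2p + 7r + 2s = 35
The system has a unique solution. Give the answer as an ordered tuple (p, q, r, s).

(3, 1, 3, 4)

Form the augmented matrix and row-reduce:
  [  1   0  -1  0  |   0 ]
  [ -2  -1   3  0  |   2 ]
  [  1   0   3  1  |  16 ]
  [  2   0   7  2  |  35 ]
r2 → r2 + 2·r1
  [ 1   0  -1  0  |   0 ]
  [ 0  -1   1  0  |   2 ]
  [ 1   0   3  1  |  16 ]
  [ 2   0   7  2  |  35 ]
r3 → r3 − r1
  [ 1   0  -1  0  |   0 ]
  [ 0  -1   1  0  |   2 ]
  [ 0   0   4  1  |  16 ]
  [ 2   0   7  2  |  35 ]
r4 → r4 − 2·r1
  [ 1   0  -1  0  |   0 ]
  [ 0  -1   1  0  |   2 ]
  [ 0   0   4  1  |  16 ]
  [ 0   0   9  2  |  35 ]
r2 → -1·r2
  [ 1  0  -1  0  |   0 ]
  [ 0  1  -1  0  |  -2 ]
  [ 0  0   4  1  |  16 ]
  [ 0  0   9  2  |  35 ]
r3 → 1/4·r3
  [ 1  0  -1    0  |   0 ]
  [ 0  1  -1    0  |  -2 ]
  [ 0  0   1  1/4  |   4 ]
  [ 0  0   9    2  |  35 ]
r4 → r4 − 9·r3
  [ 1  0  -1     0  |   0 ]
  [ 0  1  -1     0  |  -2 ]
  [ 0  0   1   1/4  |   4 ]
  [ 0  0   0  -1/4  |  -1 ]
r4 → -4·r4
  [ 1  0  -1    0  |   0 ]
  [ 0  1  -1    0  |  -2 ]
  [ 0  0   1  1/4  |   4 ]
  [ 0  0   0    1  |   4 ]
r3 → r3 − 1/4·r4
  [ 1  0  -1  0  |   0 ]
  [ 0  1  -1  0  |  -2 ]
  [ 0  0   1  0  |   3 ]
  [ 0  0   0  1  |   4 ]
r2 → r2 + r3
  [ 1  0  -1  0  |  0 ]
  [ 0  1   0  0  |  1 ]
  [ 0  0   1  0  |  3 ]
  [ 0  0   0  1  |  4 ]
r1 → r1 + r3
  [ 1  0  0  0  |  3 ]
  [ 0  1  0  0  |  1 ]
  [ 0  0  1  0  |  3 ]
  [ 0  0  0  1  |  4 ]
Reading off the last column: p = 3, q = 1, r = 3, s = 4.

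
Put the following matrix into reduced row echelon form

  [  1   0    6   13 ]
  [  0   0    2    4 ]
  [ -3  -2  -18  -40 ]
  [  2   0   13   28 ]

[[1, 0, 0, 1], [0, 1, 0, 1/2], [0, 0, 1, 2], [0, 0, 0, 0]]

R3 := R3 + 3·R1
  [ 1   0   6  13 ]
  [ 0   0   2   4 ]
  [ 0  -2   0  -1 ]
  [ 2   0  13  28 ]
R4 := R4 − 2·R1
  [ 1   0  6  13 ]
  [ 0   0  2   4 ]
  [ 0  -2  0  -1 ]
  [ 0   0  1   2 ]
R2 <=> R3
  [ 1   0  6  13 ]
  [ 0  -2  0  -1 ]
  [ 0   0  2   4 ]
  [ 0   0  1   2 ]
R2 := -1/2·R2
  [ 1  0  6   13 ]
  [ 0  1  0  1/2 ]
  [ 0  0  2    4 ]
  [ 0  0  1    2 ]
R3 := 1/2·R3
  [ 1  0  6   13 ]
  [ 0  1  0  1/2 ]
  [ 0  0  1    2 ]
  [ 0  0  1    2 ]
R4 := R4 − R3
  [ 1  0  6   13 ]
  [ 0  1  0  1/2 ]
  [ 0  0  1    2 ]
  [ 0  0  0    0 ]
R1 := R1 − 6·R3
  [ 1  0  0    1 ]
  [ 0  1  0  1/2 ]
  [ 0  0  1    2 ]
  [ 0  0  0    0 ]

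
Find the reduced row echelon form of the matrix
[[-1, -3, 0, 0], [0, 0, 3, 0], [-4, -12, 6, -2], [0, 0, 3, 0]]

R1 ← -1·R1
  [  1    3  0   0 ]
  [  0    0  3   0 ]
  [ -4  -12  6  -2 ]
  [  0    0  3   0 ]
R3 ← R3 + 4·R1
  [ 1  3  0   0 ]
  [ 0  0  3   0 ]
  [ 0  0  6  -2 ]
  [ 0  0  3   0 ]
R2 ← 1/3·R2
  [ 1  3  0   0 ]
  [ 0  0  1   0 ]
  [ 0  0  6  -2 ]
  [ 0  0  3   0 ]
R3 ← R3 − 6·R2
  [ 1  3  0   0 ]
  [ 0  0  1   0 ]
  [ 0  0  0  -2 ]
  [ 0  0  3   0 ]
R4 ← R4 − 3·R2
  [ 1  3  0   0 ]
  [ 0  0  1   0 ]
  [ 0  0  0  -2 ]
  [ 0  0  0   0 ]
R3 ← -1/2·R3
  [ 1  3  0  0 ]
  [ 0  0  1  0 ]
  [ 0  0  0  1 ]
  [ 0  0  0  0 ]

[[1, 3, 0, 0], [0, 0, 1, 0], [0, 0, 0, 1], [0, 0, 0, 0]]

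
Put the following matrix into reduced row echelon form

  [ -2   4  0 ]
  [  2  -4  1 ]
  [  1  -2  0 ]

Multiply r1 by -1/2.
  [ 1  -2  0 ]
  [ 2  -4  1 ]
  [ 1  -2  0 ]
Subtract 2 times r1 from r2.
  [ 1  -2  0 ]
  [ 0   0  1 ]
  [ 1  -2  0 ]
Subtract r1 from r3.
  [ 1  -2  0 ]
  [ 0   0  1 ]
  [ 0   0  0 ]

[[1, -2, 0], [0, 0, 1], [0, 0, 0]]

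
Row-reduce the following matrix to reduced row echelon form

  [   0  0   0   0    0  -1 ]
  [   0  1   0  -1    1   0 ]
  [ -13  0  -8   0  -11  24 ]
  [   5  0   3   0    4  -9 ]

[[1, 0, 0, 0, -1, 0], [0, 1, 0, -1, 1, 0], [0, 0, 1, 0, 3, 0], [0, 0, 0, 0, 0, 1]]

r1 ↔ r3
  [ -13  0  -8   0  -11  24 ]
  [   0  1   0  -1    1   0 ]
  [   0  0   0   0    0  -1 ]
  [   5  0   3   0    4  -9 ]
r1 → -1/13·r1
  [ 1  0  8/13   0  11/13  -24/13 ]
  [ 0  1     0  -1      1       0 ]
  [ 0  0     0   0      0      -1 ]
  [ 5  0     3   0      4      -9 ]
r4 → r4 − 5·r1
  [ 1  0   8/13   0  11/13  -24/13 ]
  [ 0  1      0  -1      1       0 ]
  [ 0  0      0   0      0      -1 ]
  [ 0  0  -1/13   0  -3/13    3/13 ]
r3 ↔ r4
  [ 1  0   8/13   0  11/13  -24/13 ]
  [ 0  1      0  -1      1       0 ]
  [ 0  0  -1/13   0  -3/13    3/13 ]
  [ 0  0      0   0      0      -1 ]
r3 → -13·r3
  [ 1  0  8/13   0  11/13  -24/13 ]
  [ 0  1     0  -1      1       0 ]
  [ 0  0     1   0      3      -3 ]
  [ 0  0     0   0      0      -1 ]
r4 → -1·r4
  [ 1  0  8/13   0  11/13  -24/13 ]
  [ 0  1     0  -1      1       0 ]
  [ 0  0     1   0      3      -3 ]
  [ 0  0     0   0      0       1 ]
r3 → r3 + 3·r4
  [ 1  0  8/13   0  11/13  -24/13 ]
  [ 0  1     0  -1      1       0 ]
  [ 0  0     1   0      3       0 ]
  [ 0  0     0   0      0       1 ]
r1 → r1 + 24/13·r4
  [ 1  0  8/13   0  11/13  0 ]
  [ 0  1     0  -1      1  0 ]
  [ 0  0     1   0      3  0 ]
  [ 0  0     0   0      0  1 ]
r1 → r1 − 8/13·r3
  [ 1  0  0   0  -1  0 ]
  [ 0  1  0  -1   1  0 ]
  [ 0  0  1   0   3  0 ]
  [ 0  0  0   0   0  1 ]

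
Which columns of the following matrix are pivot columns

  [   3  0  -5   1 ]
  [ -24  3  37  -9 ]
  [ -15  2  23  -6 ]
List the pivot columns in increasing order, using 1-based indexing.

ρ1 -> 1/3·ρ1
  [   1  0  -5/3  1/3 ]
  [ -24  3    37   -9 ]
  [ -15  2    23   -6 ]
ρ2 -> ρ2 + 24·ρ1
  [   1  0  -5/3  1/3 ]
  [   0  3    -3   -1 ]
  [ -15  2    23   -6 ]
ρ3 -> ρ3 + 15·ρ1
  [ 1  0  -5/3  1/3 ]
  [ 0  3    -3   -1 ]
  [ 0  2    -2   -1 ]
ρ2 -> 1/3·ρ2
  [ 1  0  -5/3   1/3 ]
  [ 0  1    -1  -1/3 ]
  [ 0  2    -2    -1 ]
ρ3 -> ρ3 − 2·ρ2
  [ 1  0  -5/3   1/3 ]
  [ 0  1    -1  -1/3 ]
  [ 0  0     0  -1/3 ]
ρ3 -> -3·ρ3
  [ 1  0  -5/3   1/3 ]
  [ 0  1    -1  -1/3 ]
  [ 0  0     0     1 ]
ρ2 -> ρ2 + 1/3·ρ3
  [ 1  0  -5/3  1/3 ]
  [ 0  1    -1    0 ]
  [ 0  0     0    1 ]
ρ1 -> ρ1 − 1/3·ρ3
  [ 1  0  -5/3  0 ]
  [ 0  1    -1  0 ]
  [ 0  0     0  1 ]
Pivot columns are the columns containing a leading 1.

1, 2, 4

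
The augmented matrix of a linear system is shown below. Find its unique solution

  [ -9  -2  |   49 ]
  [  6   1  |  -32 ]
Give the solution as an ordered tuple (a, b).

(-5, -2)

Multiply R1 by -1/9.
  [ 1  2/9  |  -49/9 ]
  [ 6    1  |    -32 ]
Subtract 6 times R1 from R2.
  [ 1   2/9  |  -49/9 ]
  [ 0  -1/3  |    2/3 ]
Multiply R2 by -3.
  [ 1  2/9  |  -49/9 ]
  [ 0    1  |     -2 ]
Subtract 2/9 times R2 from R1.
  [ 1  0  |  -5 ]
  [ 0  1  |  -2 ]
Reading off the last column: a = -5, b = -2.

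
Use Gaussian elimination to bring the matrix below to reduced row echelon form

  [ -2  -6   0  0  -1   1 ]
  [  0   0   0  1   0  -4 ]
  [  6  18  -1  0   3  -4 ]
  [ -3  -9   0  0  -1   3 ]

[[1, 3, 0, 0, 0, -2], [0, 0, 1, 0, 0, 1], [0, 0, 0, 1, 0, -4], [0, 0, 0, 0, 1, 3]]

r1 → -1/2·r1
  [  1   3   0  0  1/2  -1/2 ]
  [  0   0   0  1    0    -4 ]
  [  6  18  -1  0    3    -4 ]
  [ -3  -9   0  0   -1     3 ]
r3 → r3 − 6·r1
  [  1   3   0  0  1/2  -1/2 ]
  [  0   0   0  1    0    -4 ]
  [  0   0  -1  0    0    -1 ]
  [ -3  -9   0  0   -1     3 ]
r4 → r4 + 3·r1
  [ 1  3   0  0  1/2  -1/2 ]
  [ 0  0   0  1    0    -4 ]
  [ 0  0  -1  0    0    -1 ]
  [ 0  0   0  0  1/2   3/2 ]
r2 <-> r3
  [ 1  3   0  0  1/2  -1/2 ]
  [ 0  0  -1  0    0    -1 ]
  [ 0  0   0  1    0    -4 ]
  [ 0  0   0  0  1/2   3/2 ]
r2 → -1·r2
  [ 1  3  0  0  1/2  -1/2 ]
  [ 0  0  1  0    0     1 ]
  [ 0  0  0  1    0    -4 ]
  [ 0  0  0  0  1/2   3/2 ]
r4 → 2·r4
  [ 1  3  0  0  1/2  -1/2 ]
  [ 0  0  1  0    0     1 ]
  [ 0  0  0  1    0    -4 ]
  [ 0  0  0  0    1     3 ]
r1 → r1 − 1/2·r4
  [ 1  3  0  0  0  -2 ]
  [ 0  0  1  0  0   1 ]
  [ 0  0  0  1  0  -4 ]
  [ 0  0  0  0  1   3 ]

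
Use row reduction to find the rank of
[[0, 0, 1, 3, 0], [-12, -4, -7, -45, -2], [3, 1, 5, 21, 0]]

r1 <-> r2
r1 ← -1/12·r1
r3 ← r3 − 3·r1
r3 ← r3 − 13/4·r2
r3 ← -2·r3
r1 ← r1 − 1/6·r3
r1 ← r1 − 7/12·r2
The reduced form has 3 nonzero rows.

rank = 3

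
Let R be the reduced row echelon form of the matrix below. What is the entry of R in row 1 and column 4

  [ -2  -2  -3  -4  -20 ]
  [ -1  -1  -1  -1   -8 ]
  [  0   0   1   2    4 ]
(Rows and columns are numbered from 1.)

-1

R1 ← -1/2·R1
R2 ← R2 + R1
R2 ← 2·R2
R3 ← R3 − R2
R1 ← R1 − 3/2·R2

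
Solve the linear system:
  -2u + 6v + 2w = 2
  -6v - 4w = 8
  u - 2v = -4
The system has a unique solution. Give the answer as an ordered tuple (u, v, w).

Form the augmented matrix and row-reduce:
  [ -2   6   2  |   2 ]
  [  0  -6  -4  |   8 ]
  [  1  -2   0  |  -4 ]
R1 -> -1/2·R1
  [ 1  -3  -1  |  -1 ]
  [ 0  -6  -4  |   8 ]
  [ 1  -2   0  |  -4 ]
R3 -> R3 − R1
  [ 1  -3  -1  |  -1 ]
  [ 0  -6  -4  |   8 ]
  [ 0   1   1  |  -3 ]
R2 -> -1/6·R2
  [ 1  -3   -1  |    -1 ]
  [ 0   1  2/3  |  -4/3 ]
  [ 0   1    1  |    -3 ]
R3 -> R3 − R2
  [ 1  -3   -1  |    -1 ]
  [ 0   1  2/3  |  -4/3 ]
  [ 0   0  1/3  |  -5/3 ]
R3 -> 3·R3
  [ 1  -3   -1  |    -1 ]
  [ 0   1  2/3  |  -4/3 ]
  [ 0   0    1  |    -5 ]
R2 -> R2 − 2/3·R3
  [ 1  -3  -1  |  -1 ]
  [ 0   1   0  |   2 ]
  [ 0   0   1  |  -5 ]
R1 -> R1 + R3
  [ 1  -3  0  |  -6 ]
  [ 0   1  0  |   2 ]
  [ 0   0  1  |  -5 ]
R1 -> R1 + 3·R2
  [ 1  0  0  |   0 ]
  [ 0  1  0  |   2 ]
  [ 0  0  1  |  -5 ]
Reading off the last column: u = 0, v = 2, w = -5.

(0, 2, -5)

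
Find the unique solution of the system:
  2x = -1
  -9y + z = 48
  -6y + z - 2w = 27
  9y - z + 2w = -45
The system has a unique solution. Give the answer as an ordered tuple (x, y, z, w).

Form the augmented matrix and row-reduce:
  [ 2   0   0   0  |   -1 ]
  [ 0  -9   1   0  |   48 ]
  [ 0  -6   1  -2  |   27 ]
  [ 0   9  -1   2  |  -45 ]
R1 ← 1/2·R1
  [ 1   0   0   0  |  -1/2 ]
  [ 0  -9   1   0  |    48 ]
  [ 0  -6   1  -2  |    27 ]
  [ 0   9  -1   2  |   -45 ]
R2 ← -1/9·R2
  [ 1   0     0   0  |   -1/2 ]
  [ 0   1  -1/9   0  |  -16/3 ]
  [ 0  -6     1  -2  |     27 ]
  [ 0   9    -1   2  |    -45 ]
R3 ← R3 + 6·R2
  [ 1  0     0   0  |   -1/2 ]
  [ 0  1  -1/9   0  |  -16/3 ]
  [ 0  0   1/3  -2  |     -5 ]
  [ 0  9    -1   2  |    -45 ]
R4 ← R4 − 9·R2
  [ 1  0     0   0  |   -1/2 ]
  [ 0  1  -1/9   0  |  -16/3 ]
  [ 0  0   1/3  -2  |     -5 ]
  [ 0  0     0   2  |      3 ]
R3 ← 3·R3
  [ 1  0     0   0  |   -1/2 ]
  [ 0  1  -1/9   0  |  -16/3 ]
  [ 0  0     1  -6  |    -15 ]
  [ 0  0     0   2  |      3 ]
R4 ← 1/2·R4
  [ 1  0     0   0  |   -1/2 ]
  [ 0  1  -1/9   0  |  -16/3 ]
  [ 0  0     1  -6  |    -15 ]
  [ 0  0     0   1  |    3/2 ]
R3 ← R3 + 6·R4
  [ 1  0     0  0  |   -1/2 ]
  [ 0  1  -1/9  0  |  -16/3 ]
  [ 0  0     1  0  |     -6 ]
  [ 0  0     0  1  |    3/2 ]
R2 ← R2 + 1/9·R3
  [ 1  0  0  0  |  -1/2 ]
  [ 0  1  0  0  |    -6 ]
  [ 0  0  1  0  |    -6 ]
  [ 0  0  0  1  |   3/2 ]
Reading off the last column: x = -1/2, y = -6, z = -6, w = 3/2.

(-1/2, -6, -6, 3/2)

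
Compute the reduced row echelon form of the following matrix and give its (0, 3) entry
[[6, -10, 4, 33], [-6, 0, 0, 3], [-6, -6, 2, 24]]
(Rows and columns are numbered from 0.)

-1/2

ρ1 := 1/6·ρ1
ρ2 := ρ2 + 6·ρ1
ρ3 := ρ3 + 6·ρ1
ρ2 := -1/10·ρ2
ρ3 := ρ3 + 16·ρ2
ρ3 := -5/2·ρ3
ρ2 := ρ2 + 2/5·ρ3
ρ1 := ρ1 − 2/3·ρ3
ρ1 := ρ1 + 5/3·ρ2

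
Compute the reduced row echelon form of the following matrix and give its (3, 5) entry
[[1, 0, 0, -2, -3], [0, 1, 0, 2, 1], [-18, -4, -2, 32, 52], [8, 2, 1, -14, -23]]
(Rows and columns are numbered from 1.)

ρ3 ← ρ3 + 18·ρ1
  [ 1   0   0   -2   -3 ]
  [ 0   1   0    2    1 ]
  [ 0  -4  -2   -4   -2 ]
  [ 8   2   1  -14  -23 ]
ρ4 ← ρ4 − 8·ρ1
  [ 1   0   0  -2  -3 ]
  [ 0   1   0   2   1 ]
  [ 0  -4  -2  -4  -2 ]
  [ 0   2   1   2   1 ]
ρ3 ← ρ3 + 4·ρ2
  [ 1  0   0  -2  -3 ]
  [ 0  1   0   2   1 ]
  [ 0  0  -2   4   2 ]
  [ 0  2   1   2   1 ]
ρ4 ← ρ4 − 2·ρ2
  [ 1  0   0  -2  -3 ]
  [ 0  1   0   2   1 ]
  [ 0  0  -2   4   2 ]
  [ 0  0   1  -2  -1 ]
ρ3 ← -1/2·ρ3
  [ 1  0  0  -2  -3 ]
  [ 0  1  0   2   1 ]
  [ 0  0  1  -2  -1 ]
  [ 0  0  1  -2  -1 ]
ρ4 ← ρ4 − ρ3
  [ 1  0  0  -2  -3 ]
  [ 0  1  0   2   1 ]
  [ 0  0  1  -2  -1 ]
  [ 0  0  0   0   0 ]

-1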